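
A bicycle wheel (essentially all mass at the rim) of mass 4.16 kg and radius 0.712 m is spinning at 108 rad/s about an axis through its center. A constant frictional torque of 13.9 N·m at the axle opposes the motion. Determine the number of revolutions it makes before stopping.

≈ 141 revolutions

I = MR² = (4.16)(0.712)² = 2.109 kg·m².
The net torque has magnitude 13.9 N·m, opposing ω.
|α| = τ/I = 13.90/2.109 = 6.591 rad/s² (deceleration).
ω² = ω₀² − 2|α|θ with ω = 0 ⇒ θ = ω₀²/(2|α|) = 884.8 rad = 140.8 rev.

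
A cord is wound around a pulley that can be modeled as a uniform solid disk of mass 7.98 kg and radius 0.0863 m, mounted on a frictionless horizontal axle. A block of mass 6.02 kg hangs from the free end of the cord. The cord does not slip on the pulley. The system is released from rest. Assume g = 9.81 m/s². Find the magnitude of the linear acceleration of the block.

I = ½MR² = (1/2)(7.98)(0.0863)² = 0.02972 kg·m².
Block: mg − T = ma. Pulley: TR = Iα. No-slip: a = αR, so T = (I/R²)a = 3.990·a.
Then mg = (m + 3.990)a, so a = (6.02)(9.81)/(6.02 + 3.990) = 5.900 m/s².

a ≈ 5.90 m/s²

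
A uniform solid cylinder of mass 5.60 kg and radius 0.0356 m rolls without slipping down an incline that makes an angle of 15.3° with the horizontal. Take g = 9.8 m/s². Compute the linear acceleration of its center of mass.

a ≈ 1.72 m/s²

Translation along the incline: Mg sinθ − f = Ma.
Rotation about the center: fR = Iα with I = ½MR². No-slip gives a = αR, so f = (I/R²)a = (1/2)M a.
Substituting: Mg sinθ = (1 + 0.5000)Ma, so a = g sinθ/(1 + 0.5000) = (9.8) sin 15.3° / 1.500 = 1.724 m/s².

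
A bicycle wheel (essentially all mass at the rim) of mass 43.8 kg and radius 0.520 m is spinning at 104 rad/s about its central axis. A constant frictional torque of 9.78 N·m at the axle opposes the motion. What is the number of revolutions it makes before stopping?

I = MR² = (43.8)(0.520)² = 11.84 kg·m².
The net torque has magnitude 9.78 N·m, opposing ω.
|α| = τ/I = 9.780/11.84 = 0.8258 rad/s² (deceleration).
ω² = ω₀² − 2|α|θ with ω = 0 ⇒ θ = ω₀²/(2|α|) = 6549 rad = 1042 rev.

≈ 1040 revolutions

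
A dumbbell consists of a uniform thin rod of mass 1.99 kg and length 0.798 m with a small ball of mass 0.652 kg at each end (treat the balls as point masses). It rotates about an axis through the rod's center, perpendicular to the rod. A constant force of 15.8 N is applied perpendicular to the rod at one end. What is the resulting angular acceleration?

I_rod = (1/12)ML² = (1/12)(1.99)(0.798)² = 0.1056 kg·m².
I_balls = 2·m·(L/2)² = 2(0.652)(0.3990)² = 0.2076 kg·m².
Total I = 0.3132 kg·m².
τ = F·(L/2) = (15.8)(0.399) = 6.304 N·m.
α = τ/I = 6.304/0.3132 = 20.13 rad/s².

α ≈ 20.1 rad/s²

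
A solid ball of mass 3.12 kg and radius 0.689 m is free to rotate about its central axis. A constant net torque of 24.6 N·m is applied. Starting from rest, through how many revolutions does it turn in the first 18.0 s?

I = (2/5)MR² = (2/5)(3.12)(0.689)² = 0.5925 kg·m².
α = τ/I = 24.6/0.5925 = 41.52 rad/s².
θ = ½αt² = ½(41.52)(18.0)² = 6727 rad.
Revolutions = θ/(2π) = 1071.

≈ 1070 revolutions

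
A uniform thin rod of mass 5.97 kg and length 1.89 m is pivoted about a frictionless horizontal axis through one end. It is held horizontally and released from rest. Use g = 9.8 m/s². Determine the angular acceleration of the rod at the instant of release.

About the pivot, I = (1/3)ML² = (1/3)(5.97)(1.89)² = 7.108 kg·m².
The weight acts at the center, a distance L/2 = 0.9450 m from the pivot; τ = Mg(L/2) = 55.29 N·m.
α = τ/I = 55.29/7.108 = 7.778 rad/s².
(Equivalently α = (3g/(2L)) = 7.778 rad/s².)

α ≈ 7.78 rad/s²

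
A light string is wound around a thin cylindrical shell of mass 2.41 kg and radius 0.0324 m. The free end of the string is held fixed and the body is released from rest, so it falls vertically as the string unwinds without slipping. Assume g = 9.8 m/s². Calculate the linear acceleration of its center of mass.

Translation: Mg − T = Ma. Rotation about the center: TR = Iα with I = MR².
With a = αR: T = (I/R²)a = M a, so Mg = (1 + 1.000)Ma.
a = g/(1 + 1.000) = 9.8/2.000 = 4.900 m/s².

a ≈ 4.90 m/s²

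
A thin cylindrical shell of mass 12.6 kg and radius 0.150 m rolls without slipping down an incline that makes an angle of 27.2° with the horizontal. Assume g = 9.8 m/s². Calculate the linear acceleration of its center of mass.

Translation along the incline: Mg sinθ − f = Ma.
Rotation about the center: fR = Iα with I = MR². No-slip gives a = αR, so f = (I/R²)a = M a.
Substituting: Mg sinθ = (1 + 1.000)Ma, so a = g sinθ/(1 + 1.000) = (9.8) sin 27.2° / 2.000 = 2.240 m/s².

a ≈ 2.24 m/s²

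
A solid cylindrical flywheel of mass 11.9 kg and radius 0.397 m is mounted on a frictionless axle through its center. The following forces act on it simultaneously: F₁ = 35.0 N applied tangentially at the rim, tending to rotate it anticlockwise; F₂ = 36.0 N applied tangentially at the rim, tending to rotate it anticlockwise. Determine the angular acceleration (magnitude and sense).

I = ½MR² = (1/2)(11.9)(0.397)² = 0.9378 kg·m².
Taking anticlockwise as positive: τ₁ = +(35.0)(0.397) = +13.90 N·m; τ₂ = +(36.0)(0.397) = +14.29 N·m.
Net torque τ = 28.19 N·m.
α = τ/I = 28.19/0.9378 = 30.06 rad/s².

α ≈ 30.1 rad/s², anticlockwise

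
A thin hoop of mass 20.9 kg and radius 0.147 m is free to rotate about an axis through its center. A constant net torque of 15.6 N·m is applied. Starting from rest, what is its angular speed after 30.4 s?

ω ≈ 1050 rad/s

I = MR² = (20.9)(0.147)² = 0.4516 kg·m².
α = τ/I = 15.6/0.4516 = 34.54 rad/s².
ω = ω₀ + αt = 0 + (34.54)(30.4) = 1050 rad/s.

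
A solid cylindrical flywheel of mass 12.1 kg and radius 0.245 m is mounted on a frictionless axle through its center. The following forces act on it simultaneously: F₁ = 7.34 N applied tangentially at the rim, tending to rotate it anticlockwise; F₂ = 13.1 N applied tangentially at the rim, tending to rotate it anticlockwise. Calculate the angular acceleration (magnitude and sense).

α ≈ 13.8 rad/s², anticlockwise

I = ½MR² = (1/2)(12.1)(0.245)² = 0.3632 kg·m².
Taking anticlockwise as positive: τ₁ = +(7.34)(0.245) = +1.798 N·m; τ₂ = +(13.1)(0.245) = +3.209 N·m.
Net torque τ = 5.008 N·m.
α = τ/I = 5.008/0.3632 = 13.79 rad/s².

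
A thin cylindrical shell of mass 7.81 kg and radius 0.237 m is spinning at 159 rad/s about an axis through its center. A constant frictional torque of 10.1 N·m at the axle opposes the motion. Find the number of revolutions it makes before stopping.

I = MR² = (7.81)(0.237)² = 0.4387 kg·m².
The net torque has magnitude 10.1 N·m, opposing ω.
|α| = τ/I = 10.10/0.4387 = 23.02 rad/s² (deceleration).
ω² = ω₀² − 2|α|θ with ω = 0 ⇒ θ = ω₀²/(2|α|) = 549.0 rad = 87.38 rev.

≈ 87.4 revolutions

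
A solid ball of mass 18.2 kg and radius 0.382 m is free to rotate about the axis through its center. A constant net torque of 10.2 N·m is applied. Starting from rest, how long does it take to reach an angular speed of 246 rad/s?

I = (2/5)MR² = (2/5)(18.2)(0.382)² = 1.062 kg·m².
α = τ/I = 10.2/1.062 = 9.602 rad/s².
ω = αt ⇒ t = ω/α = 246/9.602 = 25.62 s.

t ≈ 25.6 s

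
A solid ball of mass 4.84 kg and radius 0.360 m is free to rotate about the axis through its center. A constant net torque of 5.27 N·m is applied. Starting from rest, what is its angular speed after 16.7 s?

I = (2/5)MR² = (2/5)(4.84)(0.360)² = 0.2509 kg·m².
α = τ/I = 5.27/0.2509 = 21.00 rad/s².
ω = ω₀ + αt = 0 + (21.00)(16.7) = 350.8 rad/s.

ω ≈ 351 rad/s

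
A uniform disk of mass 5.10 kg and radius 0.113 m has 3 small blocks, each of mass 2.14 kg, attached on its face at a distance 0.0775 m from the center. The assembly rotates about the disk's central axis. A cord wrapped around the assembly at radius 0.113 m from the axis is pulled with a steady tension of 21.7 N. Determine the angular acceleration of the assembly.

I_disk = ½MR² = ½(5.10)(0.113)² = 0.03256 kg·m².
I_blocks = 3·m·r² = 3(2.14)(0.0775)² = 0.03856 kg·m².
Total I = 0.07112 kg·m².
τ = F r = (21.7)(0.113) = 2.452 N·m.
α = τ/I = 2.452/0.07112 = 34.48 rad/s².

α ≈ 34.5 rad/s²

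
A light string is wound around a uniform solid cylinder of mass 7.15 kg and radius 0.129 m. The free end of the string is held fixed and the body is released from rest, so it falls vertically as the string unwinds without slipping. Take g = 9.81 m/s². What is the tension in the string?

Translation: Mg − T = Ma. Rotation about the center: TR = Iα with I = ½MR².
With a = αR: T = (I/R²)a = (1/2)M a, so Mg = (1 + 0.5000)Ma.
a = g/(1 + 0.5000) = 9.81/1.500 = 6.540 m/s².
T = 0.5000·M·a = (0.5000)(7.15)(6.540) = 23.38 N.

T ≈ 23.4 N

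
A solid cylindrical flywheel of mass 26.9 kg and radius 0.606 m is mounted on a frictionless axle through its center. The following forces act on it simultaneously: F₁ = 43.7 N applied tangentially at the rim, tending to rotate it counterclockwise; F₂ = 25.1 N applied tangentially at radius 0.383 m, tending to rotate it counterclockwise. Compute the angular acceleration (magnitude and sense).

α ≈ 7.31 rad/s², counterclockwise

I = ½MR² = (1/2)(26.9)(0.606)² = 4.939 kg·m².
Taking counterclockwise as positive: τ₁ = +(43.7)(0.606) = +26.48 N·m; τ₂ = +(25.1)(0.383) = +9.613 N·m.
Net torque τ = 36.10 N·m.
α = τ/I = 36.10/4.939 = 7.308 rad/s².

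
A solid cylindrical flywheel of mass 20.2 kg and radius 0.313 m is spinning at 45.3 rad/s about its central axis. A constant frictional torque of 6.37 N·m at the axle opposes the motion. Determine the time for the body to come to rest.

I = ½MR² = (1/2)(20.2)(0.313)² = 0.9895 kg·m².
The net torque has magnitude 6.37 N·m, opposing ω.
|α| = τ/I = 6.370/0.9895 = 6.438 rad/s² (deceleration).
0 = ω₀ − |α|t ⇒ t = ω₀/|α| = 45.3/6.438 = 7.037 s.

t ≈ 7.04 s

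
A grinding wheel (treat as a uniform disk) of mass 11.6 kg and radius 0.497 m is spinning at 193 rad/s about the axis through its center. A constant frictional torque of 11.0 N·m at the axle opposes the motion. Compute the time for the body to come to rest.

t ≈ 25.1 s

I = ½MR² = (1/2)(11.6)(0.497)² = 1.433 kg·m².
The net torque has magnitude 11.0 N·m, opposing ω.
|α| = τ/I = 11.00/1.433 = 7.678 rad/s² (deceleration).
0 = ω₀ − |α|t ⇒ t = ω₀/|α| = 193/7.678 = 25.14 s.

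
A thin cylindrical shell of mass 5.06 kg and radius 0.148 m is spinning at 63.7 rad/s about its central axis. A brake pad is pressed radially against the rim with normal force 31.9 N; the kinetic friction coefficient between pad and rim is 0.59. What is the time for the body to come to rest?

I = MR² = (5.06)(0.148)² = 0.1108 kg·m².
Friction force f = μN = (0.59)(31.9) = 18.82 N at the rim; torque magnitude τ = fR = 2.786 N·m, opposing ω.
|α| = τ/I = 2.786/0.1108 = 25.13 rad/s² (deceleration).
0 = ω₀ − |α|t ⇒ t = ω₀/|α| = 63.7/25.13 = 2.535 s.

t ≈ 2.53 s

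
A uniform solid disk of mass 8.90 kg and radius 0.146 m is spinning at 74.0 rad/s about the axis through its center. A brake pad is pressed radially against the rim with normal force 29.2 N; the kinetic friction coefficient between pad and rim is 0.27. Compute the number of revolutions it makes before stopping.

≈ 35.9 revolutions

I = ½MR² = (1/2)(8.90)(0.146)² = 0.09486 kg·m².
Friction force f = μN = (0.27)(29.2) = 7.884 N at the rim; torque magnitude τ = fR = 1.151 N·m, opposing ω.
|α| = τ/I = 1.151/0.09486 = 12.13 rad/s² (deceleration).
ω² = ω₀² − 2|α|θ with ω = 0 ⇒ θ = ω₀²/(2|α|) = 225.6 rad = 35.91 rev.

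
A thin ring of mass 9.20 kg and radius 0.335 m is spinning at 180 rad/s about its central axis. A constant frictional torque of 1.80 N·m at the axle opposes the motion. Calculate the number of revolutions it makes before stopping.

I = MR² = (9.20)(0.335)² = 1.032 kg·m².
The net torque has magnitude 1.80 N·m, opposing ω.
|α| = τ/I = 1.800/1.032 = 1.743 rad/s² (deceleration).
ω² = ω₀² − 2|α|θ with ω = 0 ⇒ θ = ω₀²/(2|α|) = 9292 rad = 1479 rev.

≈ 1480 revolutions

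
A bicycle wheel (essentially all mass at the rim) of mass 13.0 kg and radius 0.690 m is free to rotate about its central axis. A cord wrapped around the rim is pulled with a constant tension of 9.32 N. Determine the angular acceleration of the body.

α ≈ 1.04 rad/s²

I = MR² = (13.0)(0.690)² = 6.189 kg·m².
τ = F R = (9.32)(0.690) = 6.431 N·m.
From τ = Iα: α = 6.431/6.189 = 1.039 rad/s².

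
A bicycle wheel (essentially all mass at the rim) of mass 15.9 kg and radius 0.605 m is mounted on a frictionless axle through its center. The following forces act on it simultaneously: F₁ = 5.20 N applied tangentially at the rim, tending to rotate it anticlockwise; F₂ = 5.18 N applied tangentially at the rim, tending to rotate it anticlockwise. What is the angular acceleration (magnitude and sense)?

α ≈ 1.08 rad/s², anticlockwise

I = MR² = (15.9)(0.605)² = 5.820 kg·m².
Taking anticlockwise as positive: τ₁ = +(5.20)(0.605) = +3.146 N·m; τ₂ = +(5.18)(0.605) = +3.134 N·m.
Net torque τ = 6.280 N·m.
α = τ/I = 6.280/5.820 = 1.079 rad/s².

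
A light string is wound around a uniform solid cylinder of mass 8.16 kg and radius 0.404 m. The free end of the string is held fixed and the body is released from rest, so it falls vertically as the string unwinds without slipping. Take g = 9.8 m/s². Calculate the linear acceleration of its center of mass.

Translation: Mg − T = Ma. Rotation about the center: TR = Iα with I = ½MR².
With a = αR: T = (I/R²)a = (1/2)M a, so Mg = (1 + 0.5000)Ma.
a = g/(1 + 0.5000) = 9.8/1.500 = 6.533 m/s².

a ≈ 6.53 m/s²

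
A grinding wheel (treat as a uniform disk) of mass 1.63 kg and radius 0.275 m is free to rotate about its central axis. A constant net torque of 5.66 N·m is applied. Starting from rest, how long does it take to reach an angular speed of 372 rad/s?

I = ½MR² = (1/2)(1.63)(0.275)² = 0.06163 kg·m².
α = τ/I = 5.66/0.06163 = 91.83 rad/s².
ω = αt ⇒ t = ω/α = 372/91.83 = 4.051 s.

t ≈ 4.05 s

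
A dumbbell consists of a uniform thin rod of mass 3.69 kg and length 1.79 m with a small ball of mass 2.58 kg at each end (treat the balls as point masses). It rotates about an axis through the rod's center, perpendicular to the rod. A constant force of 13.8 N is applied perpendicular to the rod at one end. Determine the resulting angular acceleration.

I_rod = (1/12)ML² = (1/12)(3.69)(1.79)² = 0.9853 kg·m².
I_balls = 2·m·(L/2)² = 2(2.58)(0.8950)² = 4.133 kg·m².
Total I = 5.119 kg·m².
τ = F·(L/2) = (13.8)(0.895) = 12.35 N·m.
α = τ/I = 12.35/5.119 = 2.413 rad/s².

α ≈ 2.41 rad/s²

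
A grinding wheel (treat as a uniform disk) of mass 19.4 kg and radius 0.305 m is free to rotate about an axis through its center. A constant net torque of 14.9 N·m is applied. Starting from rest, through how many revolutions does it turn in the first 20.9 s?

≈ 574 revolutions

I = ½MR² = (1/2)(19.4)(0.305)² = 0.9023 kg·m².
α = τ/I = 14.9/0.9023 = 16.51 rad/s².
θ = ½αt² = ½(16.51)(20.9)² = 3606 rad.
Revolutions = θ/(2π) = 574.0.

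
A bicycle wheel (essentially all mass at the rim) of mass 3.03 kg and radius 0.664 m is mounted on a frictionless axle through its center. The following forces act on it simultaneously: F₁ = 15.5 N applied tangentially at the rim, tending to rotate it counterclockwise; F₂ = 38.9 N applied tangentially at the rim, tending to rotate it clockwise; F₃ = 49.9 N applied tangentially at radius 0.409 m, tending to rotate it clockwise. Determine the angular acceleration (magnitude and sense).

I = MR² = (3.03)(0.664)² = 1.336 kg·m².
Taking counterclockwise as positive: τ₁ = +(15.5)(0.664) = +10.29 N·m; τ₂ = −(38.9)(0.664) = −25.83 N·m; τ₃ = −(49.9)(0.409) = −20.41 N·m.
Net torque τ = -35.95 N·m.
α = τ/I = -35.95/1.336 = -26.91 rad/s².

α ≈ 26.9 rad/s², clockwise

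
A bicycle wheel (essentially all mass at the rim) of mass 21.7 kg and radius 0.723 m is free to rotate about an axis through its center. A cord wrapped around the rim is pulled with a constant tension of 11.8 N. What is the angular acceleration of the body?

I = MR² = (21.7)(0.723)² = 11.34 kg·m².
τ = F R = (11.8)(0.723) = 8.531 N·m.
From τ = Iα: α = 8.531/11.34 = 0.7521 rad/s².

α ≈ 0.752 rad/s²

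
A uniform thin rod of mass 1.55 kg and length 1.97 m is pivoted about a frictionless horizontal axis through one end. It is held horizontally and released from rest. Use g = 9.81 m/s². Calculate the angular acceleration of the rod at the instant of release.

α ≈ 7.47 rad/s²

About the pivot, I = (1/3)ML² = (1/3)(1.55)(1.97)² = 2.005 kg·m².
The weight acts at the center, a distance L/2 = 0.9850 m from the pivot; τ = Mg(L/2) = 14.98 N·m.
α = τ/I = 14.98/2.005 = 7.470 rad/s².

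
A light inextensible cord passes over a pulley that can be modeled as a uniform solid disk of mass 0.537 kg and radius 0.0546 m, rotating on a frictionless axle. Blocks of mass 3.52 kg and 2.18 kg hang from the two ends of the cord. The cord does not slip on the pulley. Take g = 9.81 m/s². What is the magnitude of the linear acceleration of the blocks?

a ≈ 2.20 m/s²

I = ½MR² = (1/2)(0.537)(0.0546)² = 0.0008004 kg·m².
Heavier block: m₁g − T₁ = m₁a. Lighter block: T₂ − m₂g = m₂a.
Pulley: (T₁ − T₂)R = Iα = I(a/R), so T₁ − T₂ = (I/R²)a = (1/2)M_p a = 0.2685·a.
Adding the three: (m₁ − m₂)g = (m₁ + m₂ + 0.2685)a, so a = (3.52 − 2.18)(9.81)/(3.52 + 2.18 + 0.2685) = 2.202 m/s².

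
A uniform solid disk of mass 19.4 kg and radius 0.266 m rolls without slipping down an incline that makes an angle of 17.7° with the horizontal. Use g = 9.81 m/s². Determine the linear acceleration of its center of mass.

Translation along the incline: Mg sinθ − f = Ma.
Rotation about the center: fR = Iα with I = ½MR². No-slip gives a = αR, so f = (I/R²)a = (1/2)M a.
Substituting: Mg sinθ = (1 + 0.5000)Ma, so a = g sinθ/(1 + 0.5000) = (9.81) sin 17.7° / 1.500 = 1.988 m/s².

a ≈ 1.99 m/s²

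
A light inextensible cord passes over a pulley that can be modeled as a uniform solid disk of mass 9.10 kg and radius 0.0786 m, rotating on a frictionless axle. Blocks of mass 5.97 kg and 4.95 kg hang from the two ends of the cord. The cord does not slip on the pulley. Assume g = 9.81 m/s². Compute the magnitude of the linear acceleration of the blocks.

I = ½MR² = (1/2)(9.10)(0.0786)² = 0.02811 kg·m².
Heavier block: m₁g − T₁ = m₁a. Lighter block: T₂ − m₂g = m₂a.
Pulley: (T₁ − T₂)R = Iα = I(a/R), so T₁ − T₂ = (I/R²)a = (1/2)M_p a = 4.550·a.
Adding the three: (m₁ − m₂)g = (m₁ + m₂ + 4.550)a, so a = (5.97 − 4.95)(9.81)/(5.97 + 4.95 + 4.550) = 0.6468 m/s².

a ≈ 0.647 m/s²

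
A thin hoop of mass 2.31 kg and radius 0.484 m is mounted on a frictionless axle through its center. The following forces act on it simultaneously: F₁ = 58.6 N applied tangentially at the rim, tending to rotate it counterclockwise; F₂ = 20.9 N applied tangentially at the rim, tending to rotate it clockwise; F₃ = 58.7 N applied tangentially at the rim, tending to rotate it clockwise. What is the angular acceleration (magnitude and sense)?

α ≈ 18.8 rad/s², clockwise

I = MR² = (2.31)(0.484)² = 0.5411 kg·m².
Taking counterclockwise as positive: τ₁ = +(58.6)(0.484) = +28.36 N·m; τ₂ = −(20.9)(0.484) = −10.12 N·m; τ₃ = −(58.7)(0.484) = −28.41 N·m.
Net torque τ = -10.16 N·m.
α = τ/I = -10.16/0.5411 = -18.78 rad/s².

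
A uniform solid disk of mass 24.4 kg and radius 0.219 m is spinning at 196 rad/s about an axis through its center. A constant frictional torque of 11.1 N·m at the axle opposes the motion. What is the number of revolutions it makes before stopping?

I = ½MR² = (1/2)(24.4)(0.219)² = 0.5851 kg·m².
The net torque has magnitude 11.1 N·m, opposing ω.
|α| = τ/I = 11.10/0.5851 = 18.97 rad/s² (deceleration).
ω² = ω₀² − 2|α|θ with ω = 0 ⇒ θ = ω₀²/(2|α|) = 1013 rad = 161.1 rev.

≈ 161 revolutions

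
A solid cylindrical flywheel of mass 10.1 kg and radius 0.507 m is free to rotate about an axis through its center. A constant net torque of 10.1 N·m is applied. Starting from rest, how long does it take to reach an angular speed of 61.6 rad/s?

t ≈ 7.92 s

I = ½MR² = (1/2)(10.1)(0.507)² = 1.298 kg·m².
α = τ/I = 10.1/1.298 = 7.781 rad/s².
ω = αt ⇒ t = ω/α = 61.6/7.781 = 7.917 s.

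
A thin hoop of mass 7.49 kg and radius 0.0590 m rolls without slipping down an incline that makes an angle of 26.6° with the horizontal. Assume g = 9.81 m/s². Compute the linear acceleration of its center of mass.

Translation along the incline: Mg sinθ − f = Ma.
Rotation about the center: fR = Iα with I = MR². No-slip gives a = αR, so f = (I/R²)a = M a.
Substituting: Mg sinθ = (1 + 1.000)Ma, so a = g sinθ/(1 + 1.000) = (9.81) sin 26.6° / 2.000 = 2.196 m/s².

a ≈ 2.20 m/s²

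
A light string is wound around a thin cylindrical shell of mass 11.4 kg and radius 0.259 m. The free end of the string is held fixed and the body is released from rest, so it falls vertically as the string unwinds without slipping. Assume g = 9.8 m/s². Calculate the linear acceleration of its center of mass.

Translation: Mg − T = Ma. Rotation about the center: TR = Iα with I = MR².
With a = αR: T = (I/R²)a = M a, so Mg = (1 + 1.000)Ma.
a = g/(1 + 1.000) = 9.8/2.000 = 4.900 m/s².

a ≈ 4.90 m/s²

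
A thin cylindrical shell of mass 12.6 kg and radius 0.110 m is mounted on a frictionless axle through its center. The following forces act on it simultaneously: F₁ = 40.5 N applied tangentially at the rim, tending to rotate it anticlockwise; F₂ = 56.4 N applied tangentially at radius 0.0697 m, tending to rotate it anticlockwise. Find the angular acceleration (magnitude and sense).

I = MR² = (12.6)(0.110)² = 0.1525 kg·m².
Taking anticlockwise as positive: τ₁ = +(40.5)(0.110) = +4.455 N·m; τ₂ = +(56.4)(0.0697) = +3.931 N·m.
Net torque τ = 8.386 N·m.
α = τ/I = 8.386/0.1525 = 55.01 rad/s².

α ≈ 55.0 rad/s², anticlockwise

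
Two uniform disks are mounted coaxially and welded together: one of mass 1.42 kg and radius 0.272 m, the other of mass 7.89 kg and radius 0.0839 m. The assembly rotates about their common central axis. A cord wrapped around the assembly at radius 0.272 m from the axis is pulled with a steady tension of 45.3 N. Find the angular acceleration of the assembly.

I = ½M₁R₁² + ½M₂R₂² = ½(1.42)(0.272)² + ½(7.89)(0.0839)² = 0.08030 kg·m².
τ = F r = (45.3)(0.272) = 12.32 N·m.
α = τ/I = 12.32/0.08030 = 153.4 rad/s².

α ≈ 153 rad/s²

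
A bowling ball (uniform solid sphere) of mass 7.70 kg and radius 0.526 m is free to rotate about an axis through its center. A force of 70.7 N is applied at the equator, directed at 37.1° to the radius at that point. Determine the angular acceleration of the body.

α ≈ 26.3 rad/s²

I = (2/5)MR² = (2/5)(7.70)(0.526)² = 0.8522 kg·m².
Only the tangential component produces torque: τ = F R sinθ = (70.7)(0.526) sin 37.1° = 22.43 N·m.
Newton's second law for rotation, τ = Iα, gives α = τ/I = 22.43/0.8522 = 26.32 rad/s².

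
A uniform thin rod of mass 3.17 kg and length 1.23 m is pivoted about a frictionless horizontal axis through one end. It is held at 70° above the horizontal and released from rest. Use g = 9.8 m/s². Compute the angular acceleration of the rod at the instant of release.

α ≈ 4.09 rad/s²

About the pivot, I = (1/3)ML² = (1/3)(3.17)(1.23)² = 1.599 kg·m².
The weight acts at the center, a distance L/2 = 0.6150 m from the pivot; τ = Mg(L/2) cos 70° = 6.534 N·m.
α = τ/I = 6.534/1.599 = 4.088 rad/s².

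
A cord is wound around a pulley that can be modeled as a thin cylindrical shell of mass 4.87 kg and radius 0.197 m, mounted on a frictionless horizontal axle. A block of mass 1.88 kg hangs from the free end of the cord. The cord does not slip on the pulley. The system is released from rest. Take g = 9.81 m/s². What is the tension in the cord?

T ≈ 13.3 N

I = MR² = (4.87)(0.197)² = 0.1890 kg·m².
Block: mg − T = ma. Pulley: TR = Iα. No-slip: a = αR, so T = (I/R²)a = 4.870·a.
Then mg = (m + 4.870)a, so a = (1.88)(9.81)/(1.88 + 4.870) = 2.732 m/s².
T = 4.870·a = 13.31 N.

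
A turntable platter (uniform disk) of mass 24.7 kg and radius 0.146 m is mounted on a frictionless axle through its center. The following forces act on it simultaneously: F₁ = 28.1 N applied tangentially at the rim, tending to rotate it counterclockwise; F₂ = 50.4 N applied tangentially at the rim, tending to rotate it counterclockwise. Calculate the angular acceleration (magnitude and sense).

α ≈ 43.5 rad/s², counterclockwise

I = ½MR² = (1/2)(24.7)(0.146)² = 0.2633 kg·m².
Taking counterclockwise as positive: τ₁ = +(28.1)(0.146) = +4.103 N·m; τ₂ = +(50.4)(0.146) = +7.358 N·m.
Net torque τ = 11.46 N·m.
α = τ/I = 11.46/0.2633 = 43.54 rad/s².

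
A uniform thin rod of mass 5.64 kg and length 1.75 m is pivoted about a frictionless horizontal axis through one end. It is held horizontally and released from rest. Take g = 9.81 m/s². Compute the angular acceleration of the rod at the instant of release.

α ≈ 8.41 rad/s²

About the pivot, I = (1/3)ML² = (1/3)(5.64)(1.75)² = 5.758 kg·m².
The weight acts at the center, a distance L/2 = 0.8750 m from the pivot; τ = Mg(L/2) = 48.41 N·m.
α = τ/I = 48.41/5.758 = 8.409 rad/s².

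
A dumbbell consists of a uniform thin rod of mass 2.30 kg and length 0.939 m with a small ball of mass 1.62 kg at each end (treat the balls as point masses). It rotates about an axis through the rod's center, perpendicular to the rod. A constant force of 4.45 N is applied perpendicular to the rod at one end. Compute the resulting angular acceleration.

I_rod = (1/12)ML² = (1/12)(2.30)(0.939)² = 0.1690 kg·m².
I_balls = 2·m·(L/2)² = 2(1.62)(0.4695)² = 0.7142 kg·m².
Total I = 0.8832 kg·m².
τ = F·(L/2) = (4.45)(0.469) = 2.089 N·m.
α = τ/I = 2.089/0.8832 = 2.366 rad/s².

α ≈ 2.37 rad/s²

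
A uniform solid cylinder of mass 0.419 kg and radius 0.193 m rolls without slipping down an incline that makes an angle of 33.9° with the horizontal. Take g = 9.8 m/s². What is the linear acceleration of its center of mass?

a ≈ 3.64 m/s²

Translation along the incline: Mg sinθ − f = Ma.
Rotation about the center: fR = Iα with I = ½MR². No-slip gives a = αR, so f = (I/R²)a = (1/2)M a.
Substituting: Mg sinθ = (1 + 0.5000)Ma, so a = g sinθ/(1 + 0.5000) = (9.8) sin 33.9° / 1.500 = 3.644 m/s².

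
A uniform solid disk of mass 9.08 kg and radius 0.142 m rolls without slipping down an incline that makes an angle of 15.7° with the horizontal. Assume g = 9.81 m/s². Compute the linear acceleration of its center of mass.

Translation along the incline: Mg sinθ − f = Ma.
Rotation about the center: fR = Iα with I = ½MR². No-slip gives a = αR, so f = (I/R²)a = (1/2)M a.
Substituting: Mg sinθ = (1 + 0.5000)Ma, so a = g sinθ/(1 + 0.5000) = (9.81) sin 15.7° / 1.500 = 1.770 m/s².

a ≈ 1.77 m/s²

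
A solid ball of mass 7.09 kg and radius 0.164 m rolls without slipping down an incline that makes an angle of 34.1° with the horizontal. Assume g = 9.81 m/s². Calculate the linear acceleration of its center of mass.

Translation along the incline: Mg sinθ − f = Ma.
Rotation about the center: fR = Iα with I = (2/5)MR². No-slip gives a = αR, so f = (I/R²)a = (2/5)M a.
Substituting: Mg sinθ = (1 + 0.4000)Ma, so a = g sinθ/(1 + 0.4000) = (9.81) sin 34.1° / 1.400 = 3.928 m/s².

a ≈ 3.93 m/s²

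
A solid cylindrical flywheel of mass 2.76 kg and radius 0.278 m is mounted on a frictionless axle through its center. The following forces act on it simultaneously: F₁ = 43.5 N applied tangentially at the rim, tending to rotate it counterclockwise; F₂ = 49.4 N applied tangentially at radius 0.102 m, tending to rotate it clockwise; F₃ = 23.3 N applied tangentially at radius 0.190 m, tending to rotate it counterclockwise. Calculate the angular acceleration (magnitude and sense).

I = ½MR² = (1/2)(2.76)(0.278)² = 0.1067 kg·m².
Taking counterclockwise as positive: τ₁ = +(43.5)(0.278) = +12.09 N·m; τ₂ = −(49.4)(0.102) = −5.039 N·m; τ₃ = +(23.3)(0.190) = +4.427 N·m.
Net torque τ = 11.48 N·m.
α = τ/I = 11.48/0.1067 = 107.7 rad/s².

α ≈ 108 rad/s², counterclockwise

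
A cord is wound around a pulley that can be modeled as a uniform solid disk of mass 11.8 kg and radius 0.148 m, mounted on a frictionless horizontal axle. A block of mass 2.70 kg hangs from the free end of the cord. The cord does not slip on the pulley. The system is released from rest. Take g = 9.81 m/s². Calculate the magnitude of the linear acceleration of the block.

a ≈ 3.08 m/s²

I = ½MR² = (1/2)(11.8)(0.148)² = 0.1292 kg·m².
Block: mg − T = ma. Pulley: TR = Iα. No-slip: a = αR, so T = (I/R²)a = 5.900·a.
Then mg = (m + 5.900)a, so a = (2.70)(9.81)/(2.70 + 5.900) = 3.080 m/s².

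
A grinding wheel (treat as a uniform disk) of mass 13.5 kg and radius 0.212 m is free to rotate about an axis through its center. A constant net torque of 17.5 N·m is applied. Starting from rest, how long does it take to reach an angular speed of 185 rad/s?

I = ½MR² = (1/2)(13.5)(0.212)² = 0.3034 kg·m².
α = τ/I = 17.5/0.3034 = 57.68 rad/s².
ω = αt ⇒ t = ω/α = 185/57.68 = 3.207 s.

t ≈ 3.21 s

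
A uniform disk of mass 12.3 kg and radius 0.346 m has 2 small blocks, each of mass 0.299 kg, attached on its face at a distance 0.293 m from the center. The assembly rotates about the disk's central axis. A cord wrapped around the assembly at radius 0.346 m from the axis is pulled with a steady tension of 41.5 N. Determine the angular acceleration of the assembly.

α ≈ 18.2 rad/s²

I_disk = ½MR² = ½(12.3)(0.346)² = 0.7363 kg·m².
I_blocks = 2·m·r² = 2(0.299)(0.293)² = 0.05134 kg·m².
Total I = 0.7876 kg·m².
τ = F r = (41.5)(0.346) = 14.36 N·m.
α = τ/I = 14.36/0.7876 = 18.23 rad/s².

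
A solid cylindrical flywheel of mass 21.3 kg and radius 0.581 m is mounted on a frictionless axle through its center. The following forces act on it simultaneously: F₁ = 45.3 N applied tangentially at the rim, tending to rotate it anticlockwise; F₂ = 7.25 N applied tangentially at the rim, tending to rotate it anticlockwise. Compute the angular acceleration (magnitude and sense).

α ≈ 8.49 rad/s², anticlockwise

I = ½MR² = (1/2)(21.3)(0.581)² = 3.595 kg·m².
Taking anticlockwise as positive: τ₁ = +(45.3)(0.581) = +26.32 N·m; τ₂ = +(7.25)(0.581) = +4.212 N·m.
Net torque τ = 30.53 N·m.
α = τ/I = 30.53/3.595 = 8.493 rad/s².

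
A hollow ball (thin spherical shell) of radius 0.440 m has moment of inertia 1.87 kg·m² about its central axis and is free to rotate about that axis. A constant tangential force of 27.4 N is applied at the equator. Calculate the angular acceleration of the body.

τ = F R = (27.4)(0.440) = 12.06 N·m.
From τ = Iα: α = 12.06/1.870 = 6.447 rad/s².

α ≈ 6.45 rad/s²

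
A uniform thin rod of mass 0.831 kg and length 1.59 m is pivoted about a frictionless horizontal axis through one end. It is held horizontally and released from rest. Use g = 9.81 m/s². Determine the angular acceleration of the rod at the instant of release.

About the pivot, I = (1/3)ML² = (1/3)(0.831)(1.59)² = 0.7003 kg·m².
The weight acts at the center, a distance L/2 = 0.7950 m from the pivot; τ = Mg(L/2) = 6.481 N·m.
α = τ/I = 6.481/0.7003 = 9.255 rad/s².
(Equivalently α = (3g/(2L)) = 9.255 rad/s².)

α ≈ 9.25 rad/s²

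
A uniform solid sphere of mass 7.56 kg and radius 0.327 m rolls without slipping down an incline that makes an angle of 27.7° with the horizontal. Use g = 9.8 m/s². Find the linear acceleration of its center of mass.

Translation along the incline: Mg sinθ − f = Ma.
Rotation about the center: fR = Iα with I = (2/5)MR². No-slip gives a = αR, so f = (I/R²)a = (2/5)M a.
Substituting: Mg sinθ = (1 + 0.4000)Ma, so a = g sinθ/(1 + 0.4000) = (9.8) sin 27.7° / 1.400 = 3.254 m/s².

a ≈ 3.25 m/s²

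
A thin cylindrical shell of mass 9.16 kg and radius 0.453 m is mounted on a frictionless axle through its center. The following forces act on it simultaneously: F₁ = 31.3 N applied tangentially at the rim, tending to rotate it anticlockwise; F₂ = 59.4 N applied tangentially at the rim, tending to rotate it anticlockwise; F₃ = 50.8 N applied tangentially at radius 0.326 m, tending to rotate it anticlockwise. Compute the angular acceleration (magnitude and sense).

α ≈ 30.7 rad/s², anticlockwise

I = MR² = (9.16)(0.453)² = 1.880 kg·m².
Taking anticlockwise as positive: τ₁ = +(31.3)(0.453) = +14.18 N·m; τ₂ = +(59.4)(0.453) = +26.91 N·m; τ₃ = +(50.8)(0.326) = +16.56 N·m.
Net torque τ = 57.65 N·m.
α = τ/I = 57.65/1.880 = 30.67 rad/s².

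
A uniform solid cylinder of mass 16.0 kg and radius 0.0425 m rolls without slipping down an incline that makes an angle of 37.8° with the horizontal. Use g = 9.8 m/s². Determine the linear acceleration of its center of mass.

a ≈ 4.00 m/s²

Translation along the incline: Mg sinθ − f = Ma.
Rotation about the center: fR = Iα with I = ½MR². No-slip gives a = αR, so f = (I/R²)a = (1/2)M a.
Substituting: Mg sinθ = (1 + 0.5000)Ma, so a = g sinθ/(1 + 0.5000) = (9.8) sin 37.8° / 1.500 = 4.004 m/s².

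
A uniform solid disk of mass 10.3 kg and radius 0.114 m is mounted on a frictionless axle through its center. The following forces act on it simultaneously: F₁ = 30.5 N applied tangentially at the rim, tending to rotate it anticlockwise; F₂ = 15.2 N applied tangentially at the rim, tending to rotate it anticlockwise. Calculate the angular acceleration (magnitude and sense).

I = ½MR² = (1/2)(10.3)(0.114)² = 0.06693 kg·m².
Taking anticlockwise as positive: τ₁ = +(30.5)(0.114) = +3.477 N·m; τ₂ = +(15.2)(0.114) = +1.733 N·m.
Net torque τ = 5.210 N·m.
α = τ/I = 5.210/0.06693 = 77.84 rad/s².

α ≈ 77.8 rad/s², anticlockwise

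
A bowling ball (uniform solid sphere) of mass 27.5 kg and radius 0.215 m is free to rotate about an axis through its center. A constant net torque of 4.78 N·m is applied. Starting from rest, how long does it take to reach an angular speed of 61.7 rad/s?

I = (2/5)MR² = (2/5)(27.5)(0.215)² = 0.5085 kg·m².
α = τ/I = 4.78/0.5085 = 9.401 rad/s².
ω = αt ⇒ t = ω/α = 61.7/9.401 = 6.563 s.

t ≈ 6.56 s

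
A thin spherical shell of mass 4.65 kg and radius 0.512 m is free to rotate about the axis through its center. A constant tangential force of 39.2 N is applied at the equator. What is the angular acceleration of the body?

I = (2/3)MR² = (2/3)(4.65)(0.512)² = 0.8126 kg·m².
τ = F R = (39.2)(0.512) = 20.07 N·m.
Newton's second law for rotation, τ = Iα, gives α = τ/I = 20.07/0.8126 = 24.70 rad/s².

α ≈ 24.7 rad/s²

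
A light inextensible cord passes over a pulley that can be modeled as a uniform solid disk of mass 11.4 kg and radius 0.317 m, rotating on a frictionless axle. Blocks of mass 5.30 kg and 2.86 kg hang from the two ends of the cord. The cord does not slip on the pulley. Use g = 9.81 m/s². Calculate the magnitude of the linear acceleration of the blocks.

a ≈ 1.73 m/s²

I = ½MR² = (1/2)(11.4)(0.317)² = 0.5728 kg·m².
Heavier block: m₁g − T₁ = m₁a. Lighter block: T₂ − m₂g = m₂a.
Pulley: (T₁ − T₂)R = Iα = I(a/R), so T₁ − T₂ = (I/R²)a = (1/2)M_p a = 5.700·a.
Adding the three: (m₁ − m₂)g = (m₁ + m₂ + 5.700)a, so a = (5.30 − 2.86)(9.81)/(5.30 + 2.86 + 5.700) = 1.727 m/s².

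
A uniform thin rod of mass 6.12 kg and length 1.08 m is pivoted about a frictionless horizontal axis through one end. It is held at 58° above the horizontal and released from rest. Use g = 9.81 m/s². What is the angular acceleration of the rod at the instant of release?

α ≈ 7.22 rad/s²

About the pivot, I = (1/3)ML² = (1/3)(6.12)(1.08)² = 2.379 kg·m².
The weight acts at the center, a distance L/2 = 0.5400 m from the pivot; τ = Mg(L/2) cos 58° = 17.18 N·m.
α = τ/I = 17.18/2.379 = 7.220 rad/s².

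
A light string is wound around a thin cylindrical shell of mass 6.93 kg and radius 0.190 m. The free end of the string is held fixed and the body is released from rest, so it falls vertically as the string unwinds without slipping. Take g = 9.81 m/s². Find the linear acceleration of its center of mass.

a ≈ 4.91 m/s²

Translation: Mg − T = Ma. Rotation about the center: TR = Iα with I = MR².
With a = αR: T = (I/R²)a = M a, so Mg = (1 + 1.000)Ma.
a = g/(1 + 1.000) = 9.81/2.000 = 4.905 m/s².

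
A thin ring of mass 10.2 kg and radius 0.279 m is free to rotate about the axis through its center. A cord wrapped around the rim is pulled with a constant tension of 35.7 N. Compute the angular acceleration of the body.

I = MR² = (10.2)(0.279)² = 0.7940 kg·m².
τ = F R = (35.7)(0.279) = 9.960 N·m.
Newton's second law for rotation, τ = Iα, gives α = τ/I = 9.960/0.7940 = 12.54 rad/s².

α ≈ 12.5 rad/s²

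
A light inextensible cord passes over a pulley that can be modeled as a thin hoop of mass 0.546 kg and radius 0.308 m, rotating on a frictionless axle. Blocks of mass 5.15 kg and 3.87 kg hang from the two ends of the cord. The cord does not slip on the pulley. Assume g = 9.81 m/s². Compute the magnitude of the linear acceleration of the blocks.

a ≈ 1.31 m/s²

I = MR² = (0.546)(0.308)² = 0.05180 kg·m².
Heavier block: m₁g − T₁ = m₁a. Lighter block: T₂ − m₂g = m₂a.
Pulley: (T₁ − T₂)R = Iα = I(a/R), so T₁ − T₂ = (I/R²)a = 1·M_p a = 0.5460·a.
Adding the three: (m₁ − m₂)g = (m₁ + m₂ + 0.5460)a, so a = (5.15 − 3.87)(9.81)/(5.15 + 3.87 + 0.5460) = 1.313 m/s².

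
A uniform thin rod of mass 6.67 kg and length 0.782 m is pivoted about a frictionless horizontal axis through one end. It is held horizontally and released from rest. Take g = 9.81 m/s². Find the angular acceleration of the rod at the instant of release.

About the pivot, I = (1/3)ML² = (1/3)(6.67)(0.782)² = 1.360 kg·m².
The weight acts at the center, a distance L/2 = 0.3910 m from the pivot; τ = Mg(L/2) = 25.58 N·m.
α = τ/I = 25.58/1.360 = 18.82 rad/s².

α ≈ 18.8 rad/s²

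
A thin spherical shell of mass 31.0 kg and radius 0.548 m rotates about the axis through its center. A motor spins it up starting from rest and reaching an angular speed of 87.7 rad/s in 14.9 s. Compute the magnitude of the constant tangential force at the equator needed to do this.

F ≈ 66.7 N

I = (2/3)MR² = (2/3)(31.0)(0.548)² = 6.206 kg·m².
α = Δω/Δt = (87.7 − 0)/14.9 = 5.886 rad/s².
The required torque is τ = Iα = (6.206)(5.886) = 36.53 N·m.
A tangential force at the equator gives τ = FR, so F = τ/R = 36.53/0.548 = 66.66 N.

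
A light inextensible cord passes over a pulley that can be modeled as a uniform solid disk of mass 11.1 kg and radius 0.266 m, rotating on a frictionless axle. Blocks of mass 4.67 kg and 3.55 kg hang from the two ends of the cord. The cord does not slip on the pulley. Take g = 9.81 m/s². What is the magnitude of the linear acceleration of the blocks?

a ≈ 0.798 m/s²

I = ½MR² = (1/2)(11.1)(0.266)² = 0.3927 kg·m².
Heavier block: m₁g − T₁ = m₁a. Lighter block: T₂ − m₂g = m₂a.
Pulley: (T₁ − T₂)R = Iα = I(a/R), so T₁ − T₂ = (I/R²)a = (1/2)M_p a = 5.550·a.
Adding the three: (m₁ − m₂)g = (m₁ + m₂ + 5.550)a, so a = (4.67 − 3.55)(9.81)/(4.67 + 3.55 + 5.550) = 0.7979 m/s².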